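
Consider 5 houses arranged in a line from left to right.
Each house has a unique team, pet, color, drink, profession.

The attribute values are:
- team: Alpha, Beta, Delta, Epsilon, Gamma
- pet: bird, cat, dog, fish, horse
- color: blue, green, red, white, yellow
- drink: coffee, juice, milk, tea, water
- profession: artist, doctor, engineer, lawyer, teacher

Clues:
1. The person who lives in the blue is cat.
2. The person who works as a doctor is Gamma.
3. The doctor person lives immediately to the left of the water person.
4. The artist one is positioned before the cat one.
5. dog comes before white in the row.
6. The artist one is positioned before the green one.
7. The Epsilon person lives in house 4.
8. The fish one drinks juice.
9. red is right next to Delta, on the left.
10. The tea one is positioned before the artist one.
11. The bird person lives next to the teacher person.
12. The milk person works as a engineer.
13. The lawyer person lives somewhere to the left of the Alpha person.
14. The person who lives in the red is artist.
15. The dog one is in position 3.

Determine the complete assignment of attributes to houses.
Solution:

House | Team | Pet | Color | Drink | Profession
-----------------------------------------------
  1   | Gamma | horse | yellow | tea | doctor
  2   | Beta | bird | red | water | artist
  3   | Delta | dog | green | coffee | teacher
  4   | Epsilon | fish | white | juice | lawyer
  5   | Alpha | cat | blue | milk | engineer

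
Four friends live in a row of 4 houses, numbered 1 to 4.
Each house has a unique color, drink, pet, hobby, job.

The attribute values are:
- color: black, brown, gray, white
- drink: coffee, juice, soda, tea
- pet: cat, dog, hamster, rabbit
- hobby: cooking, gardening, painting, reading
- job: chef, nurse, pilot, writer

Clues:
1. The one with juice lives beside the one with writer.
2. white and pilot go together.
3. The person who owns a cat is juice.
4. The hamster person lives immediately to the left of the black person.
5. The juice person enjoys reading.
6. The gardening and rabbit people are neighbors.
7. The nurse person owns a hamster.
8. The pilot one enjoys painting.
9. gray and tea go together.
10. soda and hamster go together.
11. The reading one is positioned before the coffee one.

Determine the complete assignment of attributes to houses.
Solution:

House | Color | Drink | Pet | Hobby | Job
-----------------------------------------
  1   | brown | soda | hamster | cooking | nurse
  2   | black | juice | cat | reading | chef
  3   | gray | tea | dog | gardening | writer
  4   | white | coffee | rabbit | painting | pilot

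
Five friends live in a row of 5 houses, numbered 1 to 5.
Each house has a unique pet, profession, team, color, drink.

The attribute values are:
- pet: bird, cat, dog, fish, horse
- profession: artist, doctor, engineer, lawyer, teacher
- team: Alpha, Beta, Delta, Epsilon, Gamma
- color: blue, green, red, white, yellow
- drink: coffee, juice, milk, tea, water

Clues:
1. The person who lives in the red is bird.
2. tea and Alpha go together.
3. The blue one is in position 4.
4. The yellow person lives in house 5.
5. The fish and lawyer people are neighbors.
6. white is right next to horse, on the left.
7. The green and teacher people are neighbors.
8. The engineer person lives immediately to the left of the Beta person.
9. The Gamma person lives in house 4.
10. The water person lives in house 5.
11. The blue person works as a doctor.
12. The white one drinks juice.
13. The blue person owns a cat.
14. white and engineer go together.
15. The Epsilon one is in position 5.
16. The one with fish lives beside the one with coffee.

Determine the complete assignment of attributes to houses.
Solution:

House | Pet | Profession | Team | Color | Drink
-----------------------------------------------
  1   | fish | engineer | Delta | white | juice
  2   | horse | lawyer | Beta | green | coffee
  3   | bird | teacher | Alpha | red | tea
  4   | cat | doctor | Gamma | blue | milk
  5   | dog | artist | Epsilon | yellow | water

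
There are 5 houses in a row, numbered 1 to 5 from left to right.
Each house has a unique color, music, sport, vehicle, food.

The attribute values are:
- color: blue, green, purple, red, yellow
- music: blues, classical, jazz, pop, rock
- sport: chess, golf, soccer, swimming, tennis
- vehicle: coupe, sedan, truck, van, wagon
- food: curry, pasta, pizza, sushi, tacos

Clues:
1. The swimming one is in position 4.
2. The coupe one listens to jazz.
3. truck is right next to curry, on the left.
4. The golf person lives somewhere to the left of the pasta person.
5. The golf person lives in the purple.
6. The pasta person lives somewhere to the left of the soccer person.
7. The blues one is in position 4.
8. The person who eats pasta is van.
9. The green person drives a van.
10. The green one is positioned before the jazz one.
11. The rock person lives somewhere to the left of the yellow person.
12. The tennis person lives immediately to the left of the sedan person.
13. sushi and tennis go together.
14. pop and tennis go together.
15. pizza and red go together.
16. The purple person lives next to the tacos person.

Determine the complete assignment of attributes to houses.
Solution:

House | Color | Music | Sport | Vehicle | Food
----------------------------------------------
  1   | blue | pop | tennis | truck | sushi
  2   | purple | rock | golf | sedan | curry
  3   | yellow | classical | chess | wagon | tacos
  4   | green | blues | swimming | van | pasta
  5   | red | jazz | soccer | coupe | pizza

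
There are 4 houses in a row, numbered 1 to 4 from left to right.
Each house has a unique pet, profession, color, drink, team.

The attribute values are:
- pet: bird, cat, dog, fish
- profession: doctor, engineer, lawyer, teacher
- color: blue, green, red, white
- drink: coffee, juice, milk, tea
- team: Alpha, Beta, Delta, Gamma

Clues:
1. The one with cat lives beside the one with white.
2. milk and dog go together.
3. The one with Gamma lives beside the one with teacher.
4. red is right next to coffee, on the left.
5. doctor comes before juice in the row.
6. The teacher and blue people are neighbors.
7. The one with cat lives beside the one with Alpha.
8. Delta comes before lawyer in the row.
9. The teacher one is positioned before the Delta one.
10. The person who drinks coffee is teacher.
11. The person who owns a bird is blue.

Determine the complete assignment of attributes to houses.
Solution:

House | Pet | Profession | Color | Drink | Team
-----------------------------------------------
  1   | cat | doctor | red | tea | Gamma
  2   | fish | teacher | white | coffee | Alpha
  3   | bird | engineer | blue | juice | Delta
  4   | dog | lawyer | green | milk | Beta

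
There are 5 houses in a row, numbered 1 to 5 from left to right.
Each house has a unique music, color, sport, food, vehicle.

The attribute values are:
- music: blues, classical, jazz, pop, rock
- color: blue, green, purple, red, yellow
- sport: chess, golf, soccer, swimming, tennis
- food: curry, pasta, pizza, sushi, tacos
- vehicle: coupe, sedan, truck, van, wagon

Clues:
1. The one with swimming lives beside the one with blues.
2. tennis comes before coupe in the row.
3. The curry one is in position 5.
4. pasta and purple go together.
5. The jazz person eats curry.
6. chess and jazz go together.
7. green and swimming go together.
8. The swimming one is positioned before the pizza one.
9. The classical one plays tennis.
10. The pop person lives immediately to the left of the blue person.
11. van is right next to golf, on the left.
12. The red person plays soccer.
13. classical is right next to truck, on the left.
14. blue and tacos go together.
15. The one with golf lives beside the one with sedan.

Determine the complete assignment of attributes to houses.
Solution:

House | Music | Color | Sport | Food | Vehicle
----------------------------------------------
  1   | pop | green | swimming | sushi | van
  2   | blues | blue | golf | tacos | wagon
  3   | classical | purple | tennis | pasta | sedan
  4   | rock | red | soccer | pizza | truck
  5   | jazz | yellow | chess | curry | coupe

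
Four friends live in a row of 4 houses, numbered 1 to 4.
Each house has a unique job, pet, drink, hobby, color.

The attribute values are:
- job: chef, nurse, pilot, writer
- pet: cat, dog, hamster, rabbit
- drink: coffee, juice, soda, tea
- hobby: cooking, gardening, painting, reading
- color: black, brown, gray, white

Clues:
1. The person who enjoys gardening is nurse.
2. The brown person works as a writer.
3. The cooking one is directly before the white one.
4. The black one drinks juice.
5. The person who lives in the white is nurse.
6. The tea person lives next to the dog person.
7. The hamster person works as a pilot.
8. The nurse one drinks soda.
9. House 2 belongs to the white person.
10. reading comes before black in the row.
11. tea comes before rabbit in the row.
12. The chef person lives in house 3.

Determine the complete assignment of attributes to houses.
Solution:

House | Job | Pet | Drink | Hobby | Color
-----------------------------------------
  1   | writer | cat | tea | cooking | brown
  2   | nurse | dog | soda | gardening | white
  3   | chef | rabbit | coffee | reading | gray
  4   | pilot | hamster | juice | painting | black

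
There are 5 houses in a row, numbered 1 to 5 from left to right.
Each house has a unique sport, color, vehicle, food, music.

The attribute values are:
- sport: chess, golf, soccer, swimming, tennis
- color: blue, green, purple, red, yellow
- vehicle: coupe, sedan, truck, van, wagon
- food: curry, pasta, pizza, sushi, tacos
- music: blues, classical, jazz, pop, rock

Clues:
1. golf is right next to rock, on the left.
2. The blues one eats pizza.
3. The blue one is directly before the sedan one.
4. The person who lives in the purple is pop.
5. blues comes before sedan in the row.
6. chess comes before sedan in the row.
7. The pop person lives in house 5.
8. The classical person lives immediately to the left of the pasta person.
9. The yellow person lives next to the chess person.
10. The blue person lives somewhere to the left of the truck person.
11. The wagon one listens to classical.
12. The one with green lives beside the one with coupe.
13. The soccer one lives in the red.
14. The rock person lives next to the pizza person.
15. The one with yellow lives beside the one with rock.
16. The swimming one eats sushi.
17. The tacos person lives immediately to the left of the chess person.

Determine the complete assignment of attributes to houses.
Solution:

House | Sport | Color | Vehicle | Food | Music
----------------------------------------------
  1   | golf | yellow | wagon | tacos | classical
  2   | chess | green | van | pasta | rock
  3   | tennis | blue | coupe | pizza | blues
  4   | soccer | red | sedan | curry | jazz
  5   | swimming | purple | truck | sushi | pop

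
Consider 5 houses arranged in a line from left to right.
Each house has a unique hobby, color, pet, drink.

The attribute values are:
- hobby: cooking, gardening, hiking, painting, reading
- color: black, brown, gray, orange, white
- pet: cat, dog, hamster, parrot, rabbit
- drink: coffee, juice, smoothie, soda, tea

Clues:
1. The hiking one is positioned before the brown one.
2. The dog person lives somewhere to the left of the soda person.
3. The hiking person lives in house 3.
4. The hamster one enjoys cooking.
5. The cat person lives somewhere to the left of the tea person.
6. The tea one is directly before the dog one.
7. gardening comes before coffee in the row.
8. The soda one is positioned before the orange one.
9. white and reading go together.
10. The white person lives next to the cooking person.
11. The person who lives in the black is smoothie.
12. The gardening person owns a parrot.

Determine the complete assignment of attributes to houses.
Solution:

House | Hobby | Color | Pet | Drink
-----------------------------------
  1   | reading | white | cat | juice
  2   | cooking | gray | hamster | tea
  3   | hiking | black | dog | smoothie
  4   | gardening | brown | parrot | soda
  5   | painting | orange | rabbit | coffee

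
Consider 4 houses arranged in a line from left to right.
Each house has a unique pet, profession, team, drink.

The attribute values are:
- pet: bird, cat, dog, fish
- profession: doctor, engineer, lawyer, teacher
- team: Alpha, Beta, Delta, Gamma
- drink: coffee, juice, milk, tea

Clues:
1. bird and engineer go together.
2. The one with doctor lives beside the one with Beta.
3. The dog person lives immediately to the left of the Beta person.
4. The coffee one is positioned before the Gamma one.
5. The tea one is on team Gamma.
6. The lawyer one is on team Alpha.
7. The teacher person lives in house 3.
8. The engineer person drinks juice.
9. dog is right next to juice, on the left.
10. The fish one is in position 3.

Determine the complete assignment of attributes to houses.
Solution:

House | Pet | Profession | Team | Drink
---------------------------------------
  1   | dog | doctor | Delta | coffee
  2   | bird | engineer | Beta | juice
  3   | fish | teacher | Gamma | tea
  4   | cat | lawyer | Alpha | milk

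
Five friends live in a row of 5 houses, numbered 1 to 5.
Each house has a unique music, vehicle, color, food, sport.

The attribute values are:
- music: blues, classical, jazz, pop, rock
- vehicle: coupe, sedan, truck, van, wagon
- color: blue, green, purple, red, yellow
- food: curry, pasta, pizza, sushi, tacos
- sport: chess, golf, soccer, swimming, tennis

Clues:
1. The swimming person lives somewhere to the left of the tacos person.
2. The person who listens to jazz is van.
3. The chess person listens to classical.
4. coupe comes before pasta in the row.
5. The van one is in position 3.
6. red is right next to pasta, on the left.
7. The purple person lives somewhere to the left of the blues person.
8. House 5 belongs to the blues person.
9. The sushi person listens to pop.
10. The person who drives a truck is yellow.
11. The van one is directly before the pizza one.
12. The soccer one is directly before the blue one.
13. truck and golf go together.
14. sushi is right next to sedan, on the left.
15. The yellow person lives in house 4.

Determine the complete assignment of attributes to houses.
Solution:

House | Music | Vehicle | Color | Food | Sport
----------------------------------------------
  1   | pop | coupe | red | sushi | soccer
  2   | classical | sedan | blue | pasta | chess
  3   | jazz | van | purple | curry | swimming
  4   | rock | truck | yellow | pizza | golf
  5   | blues | wagon | green | tacos | tennis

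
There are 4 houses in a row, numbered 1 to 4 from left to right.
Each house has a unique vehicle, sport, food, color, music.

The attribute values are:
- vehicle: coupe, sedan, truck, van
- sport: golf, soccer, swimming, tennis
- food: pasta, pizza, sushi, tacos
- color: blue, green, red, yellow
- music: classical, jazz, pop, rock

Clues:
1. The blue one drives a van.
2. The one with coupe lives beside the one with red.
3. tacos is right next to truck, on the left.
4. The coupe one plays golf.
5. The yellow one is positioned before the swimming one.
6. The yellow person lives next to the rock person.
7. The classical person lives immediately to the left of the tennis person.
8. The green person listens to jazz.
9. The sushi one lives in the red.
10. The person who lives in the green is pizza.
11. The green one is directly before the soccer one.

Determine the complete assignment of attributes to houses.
Solution:

House | Vehicle | Sport | Food | Color | Music
----------------------------------------------
  1   | coupe | golf | tacos | yellow | classical
  2   | truck | tennis | sushi | red | rock
  3   | sedan | swimming | pizza | green | jazz
  4   | van | soccer | pasta | blue | pop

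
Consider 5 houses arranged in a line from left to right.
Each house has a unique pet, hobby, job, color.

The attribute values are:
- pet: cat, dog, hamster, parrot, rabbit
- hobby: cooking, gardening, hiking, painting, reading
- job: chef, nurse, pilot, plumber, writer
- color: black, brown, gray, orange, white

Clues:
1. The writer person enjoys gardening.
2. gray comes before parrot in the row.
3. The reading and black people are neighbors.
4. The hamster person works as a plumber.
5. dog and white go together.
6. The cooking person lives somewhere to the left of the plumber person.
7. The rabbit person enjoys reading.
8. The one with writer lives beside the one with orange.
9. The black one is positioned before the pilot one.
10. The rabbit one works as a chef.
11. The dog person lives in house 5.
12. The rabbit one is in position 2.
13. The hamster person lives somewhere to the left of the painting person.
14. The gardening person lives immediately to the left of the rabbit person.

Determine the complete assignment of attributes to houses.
Solution:

House | Pet | Hobby | Job | Color
---------------------------------
  1   | cat | gardening | writer | gray
  2   | rabbit | reading | chef | orange
  3   | parrot | cooking | nurse | black
  4   | hamster | hiking | plumber | brown
  5   | dog | painting | pilot | white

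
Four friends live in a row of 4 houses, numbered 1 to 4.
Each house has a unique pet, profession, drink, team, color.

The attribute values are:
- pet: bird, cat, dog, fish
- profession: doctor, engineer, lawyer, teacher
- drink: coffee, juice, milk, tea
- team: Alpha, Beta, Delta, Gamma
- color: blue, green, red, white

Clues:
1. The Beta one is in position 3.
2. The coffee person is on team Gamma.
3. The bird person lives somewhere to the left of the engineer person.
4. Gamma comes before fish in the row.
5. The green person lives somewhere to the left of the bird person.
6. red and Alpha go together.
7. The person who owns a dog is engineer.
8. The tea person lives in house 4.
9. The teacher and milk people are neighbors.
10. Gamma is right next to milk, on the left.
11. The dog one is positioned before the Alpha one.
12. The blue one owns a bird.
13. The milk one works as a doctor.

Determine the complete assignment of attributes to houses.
Solution:

House | Pet | Profession | Drink | Team | Color
-----------------------------------------------
  1   | cat | teacher | coffee | Gamma | green
  2   | bird | doctor | milk | Delta | blue
  3   | dog | engineer | juice | Beta | white
  4   | fish | lawyer | tea | Alpha | red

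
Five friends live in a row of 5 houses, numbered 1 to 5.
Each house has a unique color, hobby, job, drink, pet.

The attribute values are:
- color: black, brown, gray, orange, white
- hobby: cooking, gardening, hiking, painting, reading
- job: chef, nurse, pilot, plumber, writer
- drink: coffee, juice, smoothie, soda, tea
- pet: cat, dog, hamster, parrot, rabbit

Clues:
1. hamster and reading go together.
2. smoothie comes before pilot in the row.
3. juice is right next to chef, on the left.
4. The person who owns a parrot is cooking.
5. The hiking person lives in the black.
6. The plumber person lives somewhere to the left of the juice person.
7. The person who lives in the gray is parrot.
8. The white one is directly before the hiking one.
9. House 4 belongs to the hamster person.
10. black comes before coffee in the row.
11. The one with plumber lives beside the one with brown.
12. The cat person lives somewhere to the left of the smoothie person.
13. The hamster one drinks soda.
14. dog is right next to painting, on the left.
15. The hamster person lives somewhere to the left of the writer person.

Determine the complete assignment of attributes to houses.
Solution:

House | Color | Hobby | Job | Drink | Pet
-----------------------------------------
  1   | white | gardening | nurse | tea | cat
  2   | black | hiking | plumber | smoothie | dog
  3   | brown | painting | pilot | juice | rabbit
  4   | orange | reading | chef | soda | hamster
  5   | gray | cooking | writer | coffee | parrot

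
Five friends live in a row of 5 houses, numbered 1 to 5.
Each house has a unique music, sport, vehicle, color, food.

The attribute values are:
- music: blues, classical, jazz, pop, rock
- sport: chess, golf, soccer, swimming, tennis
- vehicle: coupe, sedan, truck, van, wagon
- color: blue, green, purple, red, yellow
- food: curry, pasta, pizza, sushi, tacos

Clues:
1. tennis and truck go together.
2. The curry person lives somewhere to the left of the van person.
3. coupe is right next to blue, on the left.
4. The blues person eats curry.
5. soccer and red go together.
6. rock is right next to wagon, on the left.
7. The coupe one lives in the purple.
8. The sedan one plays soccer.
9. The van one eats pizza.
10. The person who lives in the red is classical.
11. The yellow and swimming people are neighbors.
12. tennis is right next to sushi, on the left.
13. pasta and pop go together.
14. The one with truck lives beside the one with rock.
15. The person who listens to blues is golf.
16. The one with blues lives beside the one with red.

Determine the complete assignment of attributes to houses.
Solution:

House | Music | Sport | Vehicle | Color | Food
----------------------------------------------
  1   | pop | tennis | truck | yellow | pasta
  2   | rock | swimming | coupe | purple | sushi
  3   | blues | golf | wagon | blue | curry
  4   | classical | soccer | sedan | red | tacos
  5   | jazz | chess | van | green | pizza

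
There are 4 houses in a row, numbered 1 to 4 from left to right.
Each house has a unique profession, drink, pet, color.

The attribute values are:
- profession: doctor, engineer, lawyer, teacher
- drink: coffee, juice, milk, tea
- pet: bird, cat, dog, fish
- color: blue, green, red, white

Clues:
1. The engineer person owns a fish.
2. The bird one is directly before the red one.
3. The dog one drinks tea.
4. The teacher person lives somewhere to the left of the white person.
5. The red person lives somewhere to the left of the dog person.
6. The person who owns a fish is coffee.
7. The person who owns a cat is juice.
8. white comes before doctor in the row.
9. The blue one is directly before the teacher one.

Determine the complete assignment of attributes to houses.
Solution:

House | Profession | Drink | Pet | Color
----------------------------------------
  1   | lawyer | milk | bird | blue
  2   | teacher | juice | cat | red
  3   | engineer | coffee | fish | white
  4   | doctor | tea | dog | green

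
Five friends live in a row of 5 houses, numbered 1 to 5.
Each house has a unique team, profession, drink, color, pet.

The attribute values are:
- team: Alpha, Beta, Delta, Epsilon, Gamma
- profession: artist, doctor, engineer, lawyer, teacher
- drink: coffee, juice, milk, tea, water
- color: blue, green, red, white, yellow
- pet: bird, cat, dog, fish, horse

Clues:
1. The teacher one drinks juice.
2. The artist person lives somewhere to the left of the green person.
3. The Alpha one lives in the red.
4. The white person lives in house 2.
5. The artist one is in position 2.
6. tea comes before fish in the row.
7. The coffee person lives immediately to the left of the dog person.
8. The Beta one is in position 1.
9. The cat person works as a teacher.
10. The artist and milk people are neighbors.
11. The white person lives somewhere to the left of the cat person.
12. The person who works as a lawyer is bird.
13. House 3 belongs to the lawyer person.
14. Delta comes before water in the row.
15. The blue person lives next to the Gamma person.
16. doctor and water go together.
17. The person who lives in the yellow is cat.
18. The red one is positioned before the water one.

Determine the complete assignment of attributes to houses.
Solution:

House | Team | Profession | Drink | Color | Pet
-----------------------------------------------
  1   | Beta | engineer | coffee | blue | horse
  2   | Gamma | artist | tea | white | dog
  3   | Alpha | lawyer | milk | red | bird
  4   | Delta | teacher | juice | yellow | cat
  5   | Epsilon | doctor | water | green | fish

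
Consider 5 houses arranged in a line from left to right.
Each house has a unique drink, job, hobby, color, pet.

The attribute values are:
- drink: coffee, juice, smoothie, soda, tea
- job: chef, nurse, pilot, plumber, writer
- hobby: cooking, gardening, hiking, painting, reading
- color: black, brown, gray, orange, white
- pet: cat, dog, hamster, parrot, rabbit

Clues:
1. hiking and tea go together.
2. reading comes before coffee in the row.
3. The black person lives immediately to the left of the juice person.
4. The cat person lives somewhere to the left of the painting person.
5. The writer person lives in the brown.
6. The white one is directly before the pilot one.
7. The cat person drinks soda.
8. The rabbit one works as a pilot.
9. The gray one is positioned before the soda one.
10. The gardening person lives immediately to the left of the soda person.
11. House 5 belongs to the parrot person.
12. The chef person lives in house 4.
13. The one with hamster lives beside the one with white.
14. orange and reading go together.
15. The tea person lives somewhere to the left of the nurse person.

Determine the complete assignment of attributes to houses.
Solution:

House | Drink | Job | Hobby | Color | Pet
-----------------------------------------
  1   | tea | plumber | hiking | black | hamster
  2   | juice | nurse | cooking | white | dog
  3   | smoothie | pilot | gardening | gray | rabbit
  4   | soda | chef | reading | orange | cat
  5   | coffee | writer | painting | brown | parrot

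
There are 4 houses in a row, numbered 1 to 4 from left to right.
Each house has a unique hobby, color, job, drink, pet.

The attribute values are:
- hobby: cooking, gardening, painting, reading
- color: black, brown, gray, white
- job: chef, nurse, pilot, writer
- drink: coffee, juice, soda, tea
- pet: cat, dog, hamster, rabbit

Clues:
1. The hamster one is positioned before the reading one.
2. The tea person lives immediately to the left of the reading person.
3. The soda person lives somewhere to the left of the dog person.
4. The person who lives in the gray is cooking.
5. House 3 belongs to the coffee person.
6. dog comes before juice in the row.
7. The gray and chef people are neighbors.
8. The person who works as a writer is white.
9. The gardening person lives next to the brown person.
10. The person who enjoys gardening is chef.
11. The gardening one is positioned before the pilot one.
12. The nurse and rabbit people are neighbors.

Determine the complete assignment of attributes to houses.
Solution:

House | Hobby | Color | Job | Drink | Pet
-----------------------------------------
  1   | cooking | gray | nurse | soda | hamster
  2   | gardening | black | chef | tea | rabbit
  3   | reading | brown | pilot | coffee | dog
  4   | painting | white | writer | juice | cat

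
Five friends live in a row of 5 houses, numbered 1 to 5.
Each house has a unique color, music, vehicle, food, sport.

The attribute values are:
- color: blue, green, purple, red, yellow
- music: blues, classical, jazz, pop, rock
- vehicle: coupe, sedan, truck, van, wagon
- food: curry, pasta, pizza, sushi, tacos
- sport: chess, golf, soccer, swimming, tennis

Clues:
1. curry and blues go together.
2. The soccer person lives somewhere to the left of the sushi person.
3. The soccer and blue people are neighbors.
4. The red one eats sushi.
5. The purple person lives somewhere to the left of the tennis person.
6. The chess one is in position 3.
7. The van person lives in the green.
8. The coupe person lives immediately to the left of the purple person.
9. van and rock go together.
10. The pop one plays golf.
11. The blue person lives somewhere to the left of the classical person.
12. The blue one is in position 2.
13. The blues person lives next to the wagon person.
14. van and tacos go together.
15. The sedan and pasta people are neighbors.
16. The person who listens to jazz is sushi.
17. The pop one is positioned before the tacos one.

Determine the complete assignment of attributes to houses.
Solution:

House | Color | Music | Vehicle | Food | Sport
----------------------------------------------
  1   | yellow | blues | sedan | curry | soccer
  2   | blue | pop | wagon | pasta | golf
  3   | red | jazz | coupe | sushi | chess
  4   | purple | classical | truck | pizza | swimming
  5   | green | rock | van | tacos | tennis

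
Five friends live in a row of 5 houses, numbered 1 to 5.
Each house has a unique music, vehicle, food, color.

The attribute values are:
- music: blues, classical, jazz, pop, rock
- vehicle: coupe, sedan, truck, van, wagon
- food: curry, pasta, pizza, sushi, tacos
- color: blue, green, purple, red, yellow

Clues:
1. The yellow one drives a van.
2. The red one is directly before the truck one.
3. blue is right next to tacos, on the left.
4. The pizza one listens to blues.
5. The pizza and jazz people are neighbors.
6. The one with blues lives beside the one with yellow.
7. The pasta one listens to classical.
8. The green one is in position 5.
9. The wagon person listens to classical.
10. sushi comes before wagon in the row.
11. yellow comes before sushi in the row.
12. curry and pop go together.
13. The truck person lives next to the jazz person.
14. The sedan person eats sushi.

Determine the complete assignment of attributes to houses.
Solution:

House | Music | Vehicle | Food | Color
--------------------------------------
  1   | pop | coupe | curry | red
  2   | blues | truck | pizza | blue
  3   | jazz | van | tacos | yellow
  4   | rock | sedan | sushi | purple
  5   | classical | wagon | pasta | green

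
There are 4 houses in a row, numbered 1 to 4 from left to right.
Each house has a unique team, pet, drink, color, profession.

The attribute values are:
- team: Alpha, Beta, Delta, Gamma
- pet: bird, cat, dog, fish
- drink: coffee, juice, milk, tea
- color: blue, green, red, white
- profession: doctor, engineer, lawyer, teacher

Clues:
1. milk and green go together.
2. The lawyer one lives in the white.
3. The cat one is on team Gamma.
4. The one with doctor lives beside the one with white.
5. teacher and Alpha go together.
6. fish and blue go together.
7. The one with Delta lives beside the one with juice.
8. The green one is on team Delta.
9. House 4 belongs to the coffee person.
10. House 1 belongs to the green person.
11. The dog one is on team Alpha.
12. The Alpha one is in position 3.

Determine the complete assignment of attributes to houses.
Solution:

House | Team | Pet | Drink | Color | Profession
-----------------------------------------------
  1   | Delta | bird | milk | green | doctor
  2   | Gamma | cat | juice | white | lawyer
  3   | Alpha | dog | tea | red | teacher
  4   | Beta | fish | coffee | blue | engineer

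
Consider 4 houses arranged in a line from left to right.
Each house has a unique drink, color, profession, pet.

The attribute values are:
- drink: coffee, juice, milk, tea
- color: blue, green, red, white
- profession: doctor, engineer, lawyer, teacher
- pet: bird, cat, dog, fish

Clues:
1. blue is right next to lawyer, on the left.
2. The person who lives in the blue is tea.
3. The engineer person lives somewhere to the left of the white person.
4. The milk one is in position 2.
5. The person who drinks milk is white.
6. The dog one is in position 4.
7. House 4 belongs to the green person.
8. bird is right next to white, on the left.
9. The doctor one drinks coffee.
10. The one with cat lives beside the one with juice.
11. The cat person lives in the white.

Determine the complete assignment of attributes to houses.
Solution:

House | Drink | Color | Profession | Pet
----------------------------------------
  1   | tea | blue | engineer | bird
  2   | milk | white | lawyer | cat
  3   | juice | red | teacher | fish
  4   | coffee | green | doctor | dog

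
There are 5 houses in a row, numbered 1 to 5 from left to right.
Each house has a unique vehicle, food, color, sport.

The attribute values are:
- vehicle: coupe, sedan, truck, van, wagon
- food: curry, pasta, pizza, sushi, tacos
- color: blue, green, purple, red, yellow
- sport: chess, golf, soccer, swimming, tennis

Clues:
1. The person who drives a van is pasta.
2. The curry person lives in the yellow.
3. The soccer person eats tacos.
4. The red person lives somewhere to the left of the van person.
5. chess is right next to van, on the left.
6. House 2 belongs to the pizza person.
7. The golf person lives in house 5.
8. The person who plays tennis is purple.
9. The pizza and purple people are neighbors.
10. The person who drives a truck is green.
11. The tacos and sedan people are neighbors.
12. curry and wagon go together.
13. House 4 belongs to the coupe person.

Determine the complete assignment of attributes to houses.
Solution:

House | Vehicle | Food | Color | Sport
--------------------------------------
  1   | truck | tacos | green | soccer
  2   | sedan | pizza | red | chess
  3   | van | pasta | purple | tennis
  4   | coupe | sushi | blue | swimming
  5   | wagon | curry | yellow | golf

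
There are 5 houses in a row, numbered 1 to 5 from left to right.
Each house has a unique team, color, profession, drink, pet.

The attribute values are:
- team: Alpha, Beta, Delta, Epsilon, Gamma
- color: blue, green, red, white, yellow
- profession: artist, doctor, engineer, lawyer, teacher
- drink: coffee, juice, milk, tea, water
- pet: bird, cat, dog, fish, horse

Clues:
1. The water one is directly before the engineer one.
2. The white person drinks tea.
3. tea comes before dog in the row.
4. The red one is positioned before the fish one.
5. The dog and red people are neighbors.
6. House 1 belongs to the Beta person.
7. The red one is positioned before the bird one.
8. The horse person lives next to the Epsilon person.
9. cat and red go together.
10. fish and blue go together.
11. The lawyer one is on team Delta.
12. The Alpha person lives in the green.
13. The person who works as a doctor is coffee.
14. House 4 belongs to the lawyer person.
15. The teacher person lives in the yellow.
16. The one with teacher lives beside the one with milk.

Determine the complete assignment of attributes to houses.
Solution:

House | Team | Color | Profession | Drink | Pet
-----------------------------------------------
  1   | Beta | white | artist | tea | horse
  2   | Epsilon | yellow | teacher | water | dog
  3   | Gamma | red | engineer | milk | cat
  4   | Delta | blue | lawyer | juice | fish
  5   | Alpha | green | doctor | coffee | bird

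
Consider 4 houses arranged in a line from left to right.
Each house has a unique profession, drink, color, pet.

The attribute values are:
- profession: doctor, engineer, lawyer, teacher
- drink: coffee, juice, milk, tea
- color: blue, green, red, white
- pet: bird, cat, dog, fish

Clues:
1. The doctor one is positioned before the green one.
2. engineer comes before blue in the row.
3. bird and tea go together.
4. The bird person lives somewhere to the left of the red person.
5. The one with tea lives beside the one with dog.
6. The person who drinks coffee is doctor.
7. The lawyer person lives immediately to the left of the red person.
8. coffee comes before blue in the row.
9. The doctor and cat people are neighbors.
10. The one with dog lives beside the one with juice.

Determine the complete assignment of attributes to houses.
Solution:

House | Profession | Drink | Color | Pet
----------------------------------------
  1   | lawyer | tea | white | bird
  2   | doctor | coffee | red | dog
  3   | engineer | juice | green | cat
  4   | teacher | milk | blue | fish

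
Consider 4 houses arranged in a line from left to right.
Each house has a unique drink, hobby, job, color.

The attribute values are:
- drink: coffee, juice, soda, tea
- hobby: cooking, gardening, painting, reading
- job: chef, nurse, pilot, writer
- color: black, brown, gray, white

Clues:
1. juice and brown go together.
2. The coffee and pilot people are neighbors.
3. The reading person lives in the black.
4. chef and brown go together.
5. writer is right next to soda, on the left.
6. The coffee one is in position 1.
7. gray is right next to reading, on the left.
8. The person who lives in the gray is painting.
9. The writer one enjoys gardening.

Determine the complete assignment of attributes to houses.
Solution:

House | Drink | Hobby | Job | Color
-----------------------------------
  1   | coffee | gardening | writer | white
  2   | soda | painting | pilot | gray
  3   | tea | reading | nurse | black
  4   | juice | cooking | chef | brown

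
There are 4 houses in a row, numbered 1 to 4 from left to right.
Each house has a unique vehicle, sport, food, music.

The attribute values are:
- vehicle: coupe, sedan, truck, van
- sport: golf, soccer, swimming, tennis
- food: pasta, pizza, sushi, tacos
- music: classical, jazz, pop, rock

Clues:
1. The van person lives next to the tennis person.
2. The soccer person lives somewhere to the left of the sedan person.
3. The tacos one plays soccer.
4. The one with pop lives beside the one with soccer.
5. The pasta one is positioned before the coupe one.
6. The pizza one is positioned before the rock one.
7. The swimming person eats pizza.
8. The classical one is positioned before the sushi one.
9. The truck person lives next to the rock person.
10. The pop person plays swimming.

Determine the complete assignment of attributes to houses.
Solution:

House | Vehicle | Sport | Food | Music
--------------------------------------
  1   | truck | swimming | pizza | pop
  2   | van | soccer | tacos | rock
  3   | sedan | tennis | pasta | classical
  4   | coupe | golf | sushi | jazz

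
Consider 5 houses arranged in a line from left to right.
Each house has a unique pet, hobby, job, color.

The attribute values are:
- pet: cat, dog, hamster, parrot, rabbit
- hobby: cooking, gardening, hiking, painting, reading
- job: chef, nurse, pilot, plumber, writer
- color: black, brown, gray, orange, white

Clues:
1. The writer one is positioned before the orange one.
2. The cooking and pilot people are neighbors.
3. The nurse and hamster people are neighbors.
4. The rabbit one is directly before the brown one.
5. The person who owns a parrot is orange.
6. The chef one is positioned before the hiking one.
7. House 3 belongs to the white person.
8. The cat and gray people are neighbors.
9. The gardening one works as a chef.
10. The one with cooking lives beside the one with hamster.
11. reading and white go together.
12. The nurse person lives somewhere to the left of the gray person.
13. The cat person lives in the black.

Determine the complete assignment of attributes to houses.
Solution:

House | Pet | Hobby | Job | Color
---------------------------------
  1   | cat | cooking | nurse | black
  2   | hamster | painting | pilot | gray
  3   | rabbit | reading | writer | white
  4   | dog | gardening | chef | brown
  5   | parrot | hiking | plumber | orange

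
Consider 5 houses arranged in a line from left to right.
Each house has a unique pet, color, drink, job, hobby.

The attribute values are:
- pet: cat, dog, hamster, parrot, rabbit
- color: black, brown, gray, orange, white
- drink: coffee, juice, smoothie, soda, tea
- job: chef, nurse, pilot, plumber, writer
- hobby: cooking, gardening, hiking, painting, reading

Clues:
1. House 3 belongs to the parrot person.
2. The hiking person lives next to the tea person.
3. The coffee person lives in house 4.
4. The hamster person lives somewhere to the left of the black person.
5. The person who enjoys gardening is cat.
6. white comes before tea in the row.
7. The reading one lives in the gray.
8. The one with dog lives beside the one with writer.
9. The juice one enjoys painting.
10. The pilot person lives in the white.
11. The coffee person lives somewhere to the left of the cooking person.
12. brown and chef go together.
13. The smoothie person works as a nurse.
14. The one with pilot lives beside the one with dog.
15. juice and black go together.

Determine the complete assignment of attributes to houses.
Solution:

House | Pet | Color | Drink | Job | Hobby
-----------------------------------------
  1   | hamster | white | soda | pilot | hiking
  2   | dog | gray | tea | plumber | reading
  3   | parrot | black | juice | writer | painting
  4   | cat | brown | coffee | chef | gardening
  5   | rabbit | orange | smoothie | nurse | cooking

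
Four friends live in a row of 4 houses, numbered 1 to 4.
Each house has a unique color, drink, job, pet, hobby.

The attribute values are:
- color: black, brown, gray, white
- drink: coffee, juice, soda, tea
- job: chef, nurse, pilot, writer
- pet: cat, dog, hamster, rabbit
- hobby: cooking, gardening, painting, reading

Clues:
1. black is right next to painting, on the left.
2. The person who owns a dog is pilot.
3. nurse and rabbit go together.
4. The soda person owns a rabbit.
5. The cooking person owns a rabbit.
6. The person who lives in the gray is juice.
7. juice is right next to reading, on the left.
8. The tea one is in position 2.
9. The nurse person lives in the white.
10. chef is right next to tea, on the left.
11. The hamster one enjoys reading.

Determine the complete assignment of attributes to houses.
Solution:

House | Color | Drink | Job | Pet | Hobby
-----------------------------------------
  1   | gray | juice | chef | cat | gardening
  2   | black | tea | writer | hamster | reading
  3   | brown | coffee | pilot | dog | painting
  4   | white | soda | nurse | rabbit | cooking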